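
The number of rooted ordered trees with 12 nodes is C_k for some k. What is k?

11

A rooted plane tree on 12 nodes has 11 edges, and such trees are counted by C_11.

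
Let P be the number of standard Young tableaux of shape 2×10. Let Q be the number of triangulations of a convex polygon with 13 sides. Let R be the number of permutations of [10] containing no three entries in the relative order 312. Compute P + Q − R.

58786

Standard Young tableaux of shape 2×n are counted by C_n; here n = 10. So P = C_10 = 16796.
Triangulations of a convex m-gon are counted by C_{m−2}; with m = 13 this is C_11. So Q = C_11 = 58786.
For any fixed pattern of length 3, the pattern-avoiding permutations of [10] number C_10. So R = C_10 = 16796.
P + Q − R = 16796 + 58786 − 16796 = 58786.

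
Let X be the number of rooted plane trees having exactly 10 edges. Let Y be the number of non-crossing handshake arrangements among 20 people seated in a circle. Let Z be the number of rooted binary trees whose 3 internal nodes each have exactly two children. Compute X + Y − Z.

Rooted ordered trees with n edges are counted by C_n; here n = 10. So X = C_10 = 16796.
With 20 = 2·10 people, non-crossing handshake pairings are non-crossing perfect matchings on a circle, counted by C_10. So Y = C_10 = 16796.
Full binary trees with n internal nodes are counted by C_n; here n = 3. So Z = C_3 = 5.
X + Y − Z = 16796 + 16796 − 5 = 33587.

33587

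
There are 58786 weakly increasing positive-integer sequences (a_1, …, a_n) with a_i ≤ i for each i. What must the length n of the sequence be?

11

Such sub-staircase sequences of length n are counted by C_n; 58786 = C_11.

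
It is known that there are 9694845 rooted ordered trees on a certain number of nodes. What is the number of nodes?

16

Rooted ordered trees on m nodes are counted by C_{m−1}. Since C_15 = 9694845, the index is 15.
So the index is 15, and the number of nodes is 15 + 1 = 16.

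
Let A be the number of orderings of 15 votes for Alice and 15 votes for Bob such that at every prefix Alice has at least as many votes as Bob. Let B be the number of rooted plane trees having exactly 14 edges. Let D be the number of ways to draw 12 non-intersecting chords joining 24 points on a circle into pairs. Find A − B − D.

Reading a vote for the leader as '(' and for the other as ')' turns such a sequence into a balanced string of 15 pairs, so the count is C_15. So A = C_15 = 9694845.
Rooted ordered trees with n edges are counted by C_n; here n = 14. So B = C_14 = 2674440.
Non-crossing perfect matchings of 2n points on a circle are counted by C_n; with 24 points, n = 12. So D = C_12 = 208012.
A − B − D = 9694845 − 2674440 − 208012 = 6812393.

6812393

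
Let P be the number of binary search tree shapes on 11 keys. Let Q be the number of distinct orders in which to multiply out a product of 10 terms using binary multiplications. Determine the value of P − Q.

Binary trees (left/right distinguished) on n nodes are counted by C_n; here n = 11. So P = C_11 = 58786.
Bracketing 10 factors into binary products is counted by C_{10−1} = C_9. So Q = C_9 = 4862.
P − Q = 58786 − 4862 = 53924.

53924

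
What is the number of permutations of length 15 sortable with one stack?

Stack-sortable permutations are exactly the 231-avoiding ones, counted by C_n; here n = 15.
C_15 = C_14 · 2(2·14+1)/(14+2) = 2674440 · 58/16 = 9694845.

9694845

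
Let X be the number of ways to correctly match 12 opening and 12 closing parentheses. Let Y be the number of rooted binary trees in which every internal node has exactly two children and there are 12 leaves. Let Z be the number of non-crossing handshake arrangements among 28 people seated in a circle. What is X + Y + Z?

Balanced strings of n pairs of brackets are counted by C_n; here n = 12. So X = C_12 = 208012.
A full binary tree with L leaves has L−1 internal nodes and is counted by C_{L−1}; L = 12 gives C_11. So Y = C_11 = 58786.
With 28 = 2·14 people, non-crossing handshake pairings are non-crossing perfect matchings on a circle, counted by C_14. So Z = C_14 = 2674440.
X + Y + Z = 208012 + 58786 + 2674440 = 2941238.

2941238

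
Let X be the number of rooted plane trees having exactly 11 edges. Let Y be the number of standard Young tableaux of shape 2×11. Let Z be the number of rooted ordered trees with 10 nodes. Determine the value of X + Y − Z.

112710

Rooted ordered trees with n edges are counted by C_n; here n = 11. So X = C_11 = 58786.
Standard Young tableaux of shape 2×n are counted by C_n; here n = 11. So Y = C_11 = 58786.
Rooted ordered (plane) trees on m nodes have m−1 edges and are counted by C_{m−1}; m = 10 gives C_9. So Z = C_9 = 4862.
X + Y − Z = 58786 + 58786 − 4862 = 112710.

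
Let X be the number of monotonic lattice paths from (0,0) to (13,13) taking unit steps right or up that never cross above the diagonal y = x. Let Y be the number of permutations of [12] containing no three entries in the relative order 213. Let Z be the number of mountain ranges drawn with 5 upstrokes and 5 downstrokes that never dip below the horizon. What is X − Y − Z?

534846

Monotone paths in an n×n grid that stay weakly below the diagonal are counted by C_n; here n = 13. So X = C_13 = 742900.
For any fixed pattern of length 3, the pattern-avoiding permutations of [12] number C_12. So Y = C_12 = 208012.
Paths of 5 up- and 5 down-steps that never dip below the axis are Dyck paths; their count is C_5. So Z = C_5 = 42.
X − Y − Z = 742900 − 208012 − 42 = 534846.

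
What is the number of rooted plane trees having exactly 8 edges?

1430

Rooted ordered trees with n edges are counted by C_n; here n = 8.
C_8 = C_7 · 2(2·7+1)/(7+2) = 429 · 30/9 = 1430.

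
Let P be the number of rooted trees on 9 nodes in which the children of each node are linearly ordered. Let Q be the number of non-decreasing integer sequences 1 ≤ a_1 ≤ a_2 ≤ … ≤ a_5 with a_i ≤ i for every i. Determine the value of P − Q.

A rooted plane tree on 9 nodes has 8 edges, and such trees are counted by C_8. So P = C_8 = 1430.
Such sub-staircase sequences of length n are counted by C_n; here n = 5. So Q = C_5 = 42.
P − Q = 1430 − 42 = 1388.

1388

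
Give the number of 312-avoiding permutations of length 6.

132

Permutations of [n] avoiding any single length-3 pattern are counted by C_n; here n = 6.
C_6 = C(12,6)/7 = 924/7 = 132.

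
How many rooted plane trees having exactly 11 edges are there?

A rooted plane tree with 11 edges has 12 nodes, and the count is C_11.
C_11 = C_10 · 2(2·10+1)/(10+2) = 16796 · 42/12 = 58786.

58786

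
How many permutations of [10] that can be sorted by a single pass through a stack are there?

16796

Stack-sortable permutations are exactly the 231-avoiding ones, counted by C_n; here n = 10.
C_10 = C_9 · 2(2·9+1)/(9+2) = 4862 · 38/11 = 16796.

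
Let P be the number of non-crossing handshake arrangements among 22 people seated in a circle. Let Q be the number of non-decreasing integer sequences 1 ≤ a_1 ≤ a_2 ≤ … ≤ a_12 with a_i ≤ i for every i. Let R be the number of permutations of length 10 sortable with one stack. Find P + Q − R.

250002

With 22 = 2·11 people, non-crossing handshake pairings are non-crossing perfect matchings on a circle, counted by C_11. So P = C_11 = 58786.
Weakly increasing sequences with a_i ≤ i biject with Dyck paths of semilength 12, so there are C_12. So Q = C_12 = 208012.
Stack-sortable permutations are exactly the 231-avoiding ones, counted by C_n; here n = 10. So R = C_10 = 16796.
P + Q − R = 58786 + 208012 − 16796 = 250002.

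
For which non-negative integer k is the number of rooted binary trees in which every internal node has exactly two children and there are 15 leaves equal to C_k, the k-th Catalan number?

A full binary tree with L leaves has L−1 internal nodes and is counted by C_{L−1}; L = 15 gives C_14.

14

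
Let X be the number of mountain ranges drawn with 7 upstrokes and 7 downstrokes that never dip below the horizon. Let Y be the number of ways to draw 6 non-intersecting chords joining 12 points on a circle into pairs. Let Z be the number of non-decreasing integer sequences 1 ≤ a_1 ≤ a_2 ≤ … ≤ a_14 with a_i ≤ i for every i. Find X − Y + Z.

2674737

Dyck paths of semilength n (length 2n) are counted by C_n; here n = 7. So X = C_7 = 429.
Pairing 12 circle points by 6 non-crossing chords gives C_6 matchings. So Y = C_6 = 132.
Such sub-staircase sequences of length n are counted by C_n; here n = 14. So Z = C_14 = 2674440.
X − Y + Z = 429 − 132 + 2674440 = 2674737.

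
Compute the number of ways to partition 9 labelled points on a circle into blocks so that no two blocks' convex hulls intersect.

4862

Non-crossing partitions of an n-element set are counted by C_n; here n = 9.
C_9 = 4862.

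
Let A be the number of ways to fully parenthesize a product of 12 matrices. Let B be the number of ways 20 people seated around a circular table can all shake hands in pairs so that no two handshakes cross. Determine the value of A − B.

41990

Bracketing 12 factors into binary products is counted by C_{12−1} = C_11. So A = C_11 = 58786.
Non-crossing handshake pairings of 2n people are counted by C_n; 20 people gives n = 10. So B = C_10 = 16796.
A − B = 58786 − 16796 = 41990.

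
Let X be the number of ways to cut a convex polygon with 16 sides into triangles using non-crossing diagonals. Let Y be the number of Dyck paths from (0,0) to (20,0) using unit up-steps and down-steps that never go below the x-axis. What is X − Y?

2657644

Triangulations of a convex m-gon are counted by C_{m−2}; with m = 16 this is C_14. So X = C_14 = 2674440.
Paths of 10 up- and 10 down-steps that never dip below the axis are Dyck paths; their count is C_10. So Y = C_10 = 16796.
X − Y = 2674440 − 16796 = 2657644.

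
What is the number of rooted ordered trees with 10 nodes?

A rooted plane tree on 10 nodes has 9 edges, and such trees are counted by C_9.
C_9 = C(18,9)/10 = 48620/10 = 4862.

4862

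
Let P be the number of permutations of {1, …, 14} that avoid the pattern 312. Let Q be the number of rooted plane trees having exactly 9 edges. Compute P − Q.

2669578

Permutations of [n] avoiding any single length-3 pattern are counted by C_n; here n = 14. So P = C_14 = 2674440.
Rooted ordered trees with n edges are counted by C_n; here n = 9. So Q = C_9 = 4862.
P − Q = 2674440 − 4862 = 2669578.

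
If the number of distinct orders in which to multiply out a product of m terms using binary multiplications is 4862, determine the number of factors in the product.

10

Parenthesizations of m factors are counted by C_{m−1}. The Catalan number equal to 4862 is C_9.
So the index is 9, and the number of factors is 9 + 1 = 10.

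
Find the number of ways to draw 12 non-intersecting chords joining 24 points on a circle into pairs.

Pairing 24 circle points by 12 non-crossing chords gives C_12 matchings.
C_12 = 208012.

208012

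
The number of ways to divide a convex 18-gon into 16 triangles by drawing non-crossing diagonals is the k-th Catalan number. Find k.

16

A convex 18-gon is triangulated into 16 triangles, and the number of such triangulations is the Catalan number C_{18−2} = C_16.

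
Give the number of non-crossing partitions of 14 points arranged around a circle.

Non-crossing partitions of an n-element set are counted by C_n; here n = 14.
C_14 = C(28,14)/15 = 40116600/15 = 2674440.

2674440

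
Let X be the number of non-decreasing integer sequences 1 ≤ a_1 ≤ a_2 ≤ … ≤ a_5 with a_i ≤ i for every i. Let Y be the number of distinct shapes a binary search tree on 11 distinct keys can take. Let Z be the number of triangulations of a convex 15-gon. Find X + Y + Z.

801728

Weakly increasing sequences with a_i ≤ i biject with Dyck paths of semilength 5, so there are C_5. So X = C_5 = 42.
Rooted binary trees with 11 nodes (each child slot possibly empty) number C_11. So Y = C_11 = 58786.
Triangulations of a convex m-gon are counted by C_{m−2}; with m = 15 this is C_13. So Z = C_13 = 742900.
X + Y + Z = 42 + 58786 + 742900 = 801728.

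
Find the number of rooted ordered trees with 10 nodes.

A rooted plane tree on 10 nodes has 9 edges, and such trees are counted by C_9.
C_9 = C_8 · 2(2·8+1)/(8+2) = 1430 · 34/10 = 4862.

4862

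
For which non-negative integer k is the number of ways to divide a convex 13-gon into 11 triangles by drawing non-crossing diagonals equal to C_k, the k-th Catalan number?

Triangulations of a convex m-gon are counted by C_{m−2}; with m = 13 this is C_11.

11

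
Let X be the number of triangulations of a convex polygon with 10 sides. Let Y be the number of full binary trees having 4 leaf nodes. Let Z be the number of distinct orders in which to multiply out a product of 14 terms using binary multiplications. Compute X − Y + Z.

744325

Triangulations of a convex m-gon are counted by C_{m−2}; with m = 10 this is C_8. So X = C_8 = 1430.
Full binary trees with 4 leaves have 4−1 = 3 internal nodes, so there are C_3 of them. So Y = C_3 = 5.
Parenthesizations of m factors correspond to full binary trees with m leaves, counted by C_{m−1}; m = 14 gives C_13. So Z = C_13 = 742900.
X − Y + Z = 1430 − 5 + 742900 = 744325.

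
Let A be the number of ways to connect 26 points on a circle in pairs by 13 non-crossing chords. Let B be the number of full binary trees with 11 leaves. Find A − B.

Pairing 26 circle points by 13 non-crossing chords gives C_13 matchings. So A = C_13 = 742900.
Full binary trees with 11 leaves have 11−1 = 10 internal nodes, so there are C_10 of them. So B = C_10 = 16796.
A − B = 742900 − 16796 = 726104.

726104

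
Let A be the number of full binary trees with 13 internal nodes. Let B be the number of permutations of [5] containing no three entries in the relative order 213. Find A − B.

Full binary trees with n internal nodes are counted by C_n; here n = 13. So A = C_13 = 742900.
Permutations of [n] avoiding any single length-3 pattern are counted by C_n; here n = 5. So B = C_5 = 42.
A − B = 742900 − 42 = 742858.

742858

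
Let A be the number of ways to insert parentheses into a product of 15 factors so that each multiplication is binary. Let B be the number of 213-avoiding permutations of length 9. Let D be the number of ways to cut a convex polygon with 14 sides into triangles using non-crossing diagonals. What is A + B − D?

Ways to associate a product of 15 factors correspond to binary trees on 15 leaves, so the count is C_14. So A = C_14 = 2674440.
Permutations of [n] avoiding any single length-3 pattern are counted by C_n; here n = 9. So B = C_9 = 4862.
A convex 14-gon is triangulated into 12 triangles, and the number of such triangulations is the Catalan number C_{14−2} = C_12. So D = C_12 = 208012.
A + B − D = 2674440 + 4862 − 208012 = 2471290.

2471290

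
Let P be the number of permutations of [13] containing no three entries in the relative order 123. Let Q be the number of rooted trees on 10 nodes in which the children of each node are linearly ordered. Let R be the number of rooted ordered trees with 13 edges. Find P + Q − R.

For any fixed pattern of length 3, the pattern-avoiding permutations of [13] number C_13. So P = C_13 = 742900.
Rooted ordered (plane) trees on m nodes have m−1 edges and are counted by C_{m−1}; m = 10 gives C_9. So Q = C_9 = 4862.
Rooted ordered trees with n edges are counted by C_n; here n = 13. So R = C_13 = 742900.
P + Q − R = 742900 + 4862 − 742900 = 4862.

4862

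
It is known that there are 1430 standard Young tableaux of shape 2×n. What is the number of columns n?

8

Standard Young tableaux of shape 2×n are counted by C_n. Since C_8 = 1430, the index is 8.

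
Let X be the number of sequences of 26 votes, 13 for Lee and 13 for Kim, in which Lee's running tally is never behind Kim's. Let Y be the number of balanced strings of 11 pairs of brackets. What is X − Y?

684114

Reading a vote for the leader as '(' and for the other as ')' turns such a sequence into a balanced string of 13 pairs, so the count is C_13. So X = C_13 = 742900.
Balanced strings of n pairs of brackets are counted by C_n; here n = 11. So Y = C_11 = 58786.
X − Y = 742900 − 58786 = 684114.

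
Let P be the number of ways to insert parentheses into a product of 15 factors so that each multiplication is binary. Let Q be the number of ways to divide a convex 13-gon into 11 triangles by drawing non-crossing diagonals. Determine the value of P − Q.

2615654

Parenthesizations of m factors correspond to full binary trees with m leaves, counted by C_{m−1}; m = 15 gives C_14. So P = C_14 = 2674440.
The number of triangulations of a 13-gon is the Catalan number C_11 (index = sides − 2). So Q = C_11 = 58786.
P − Q = 2674440 − 58786 = 2615654.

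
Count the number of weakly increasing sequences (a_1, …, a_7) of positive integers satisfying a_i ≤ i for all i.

429

Weakly increasing sequences with a_i ≤ i biject with Dyck paths of semilength 7, so there are C_7.
C_7 = C_6 · 2(2·6+1)/(6+2) = 132 · 26/8 = 429.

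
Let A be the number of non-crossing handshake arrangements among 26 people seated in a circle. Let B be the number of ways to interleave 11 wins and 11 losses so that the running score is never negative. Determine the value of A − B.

With 26 = 2·13 people, non-crossing handshake pairings are non-crossing perfect matchings on a circle, counted by C_13. So A = C_13 = 742900.
Ballot sequences with n votes each where one side never trails are Dyck words, counted by C_n; here n = 11. So B = C_11 = 58786.
A − B = 742900 − 58786 = 684114.

684114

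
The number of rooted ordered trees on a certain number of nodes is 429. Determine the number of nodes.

Rooted ordered trees on m nodes are counted by C_{m−1}. Since C_7 = 429, the index is 7.
So the index is 7, and the number of nodes is 7 + 1 = 8.

8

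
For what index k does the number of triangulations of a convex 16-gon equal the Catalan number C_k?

14

A convex 16-gon is triangulated into 14 triangles, and the number of such triangulations is the Catalan number C_{16−2} = C_14.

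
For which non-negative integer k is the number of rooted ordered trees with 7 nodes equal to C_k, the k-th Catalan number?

A rooted plane tree on 7 nodes has 6 edges, and such trees are counted by C_6.

6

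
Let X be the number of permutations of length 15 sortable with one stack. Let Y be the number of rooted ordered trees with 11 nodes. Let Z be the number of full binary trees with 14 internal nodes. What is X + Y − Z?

7037201

By Knuth's characterisation, the stack-sortable permutations of length 15 are the 231-avoiders, numbering C_15. So X = C_15 = 9694845.
Rooted ordered (plane) trees on m nodes have m−1 edges and are counted by C_{m−1}; m = 11 gives C_10. So Y = C_10 = 16796.
Full binary trees with n internal nodes are counted by C_n; here n = 14. So Z = C_14 = 2674440.
X + Y − Z = 9694845 + 16796 − 2674440 = 7037201.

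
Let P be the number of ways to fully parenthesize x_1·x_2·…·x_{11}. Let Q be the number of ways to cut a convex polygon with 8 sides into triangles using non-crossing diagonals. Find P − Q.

Bracketing 11 factors into binary products is counted by C_{11−1} = C_10. So P = C_10 = 16796.
The number of triangulations of an 8-gon is the Catalan number C_6 (index = sides − 2). So Q = C_6 = 132.
P − Q = 16796 − 132 = 16664.

16664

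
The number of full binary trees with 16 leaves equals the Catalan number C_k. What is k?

A full binary tree with L leaves has L−1 internal nodes and is counted by C_{L−1}; L = 16 gives C_15.

15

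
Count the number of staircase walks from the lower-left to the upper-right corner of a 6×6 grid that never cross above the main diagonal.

Sub-diagonal monotone paths from (0,0) to (6,6) biject with Dyck paths of semilength 6, giving C_6.
C_6 = C(12,6)/7 = 924/7 = 132.

132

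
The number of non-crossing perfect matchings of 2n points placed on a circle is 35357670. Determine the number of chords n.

Non-crossing pairings of 2n points on a circle are counted by C_n, and C_16 = 35357670.

16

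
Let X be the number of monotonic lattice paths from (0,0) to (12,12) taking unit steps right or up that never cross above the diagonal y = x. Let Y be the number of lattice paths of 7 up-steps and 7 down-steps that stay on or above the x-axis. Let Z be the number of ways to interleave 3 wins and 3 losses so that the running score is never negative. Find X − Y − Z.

207578

Monotone paths in an n×n grid that stay weakly below the diagonal are counted by C_n; here n = 12. So X = C_12 = 208012.
Paths of 7 up- and 7 down-steps that never dip below the axis are Dyck paths; their count is C_7. So Y = C_7 = 429.
Ballot sequences with n votes each where one side never trails are Dyck words, counted by C_n; here n = 3. So Z = C_3 = 5.
X − Y − Z = 208012 − 429 − 5 = 207578.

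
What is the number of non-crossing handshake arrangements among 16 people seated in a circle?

1430

Non-crossing handshake pairings of 2n people are counted by C_n; 16 people gives n = 8.
C_8 = C(16,8)/9 = 12870/9 = 1430.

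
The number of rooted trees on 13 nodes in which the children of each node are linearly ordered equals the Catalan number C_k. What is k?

Rooted ordered (plane) trees on m nodes have m−1 edges and are counted by C_{m−1}; m = 13 gives C_12.

12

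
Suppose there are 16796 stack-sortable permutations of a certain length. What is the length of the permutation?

10

Stack-sortable permutations of [n] are counted by C_n. Since C_10 = 16796, the index is 10.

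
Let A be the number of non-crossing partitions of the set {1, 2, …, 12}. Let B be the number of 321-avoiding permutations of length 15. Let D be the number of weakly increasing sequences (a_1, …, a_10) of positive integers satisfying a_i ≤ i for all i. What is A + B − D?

9886061

Non-crossing partitions of an n-element set are counted by C_n; here n = 12. So A = C_12 = 208012.
For any fixed pattern of length 3, the pattern-avoiding permutations of [15] number C_15. So B = C_15 = 9694845.
Such sub-staircase sequences of length n are counted by C_n; here n = 10. So D = C_10 = 16796.
A + B − D = 208012 + 9694845 − 16796 = 9886061.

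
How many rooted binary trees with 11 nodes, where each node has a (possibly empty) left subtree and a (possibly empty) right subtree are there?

58786

Rooted binary trees with 11 nodes (each child slot possibly empty) number C_11.
C_11 = C(22,11)/12 = 705432/12 = 58786.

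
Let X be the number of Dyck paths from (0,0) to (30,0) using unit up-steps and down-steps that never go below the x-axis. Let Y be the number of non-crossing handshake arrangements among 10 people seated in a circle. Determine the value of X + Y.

Dyck paths of semilength n (length 2n) are counted by C_n; here n = 15. So X = C_15 = 9694845.
With 10 = 2·5 people, non-crossing handshake pairings are non-crossing perfect matchings on a circle, counted by C_5. So Y = C_5 = 42.
X + Y = 9694845 + 42 = 9694887.

9694887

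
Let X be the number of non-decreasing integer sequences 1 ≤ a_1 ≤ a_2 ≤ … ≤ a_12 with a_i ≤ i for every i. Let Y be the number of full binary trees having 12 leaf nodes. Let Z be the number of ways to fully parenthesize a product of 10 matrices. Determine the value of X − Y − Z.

Weakly increasing sequences with a_i ≤ i biject with Dyck paths of semilength 12, so there are C_12. So X = C_12 = 208012.
Full binary trees with 12 leaves have 12−1 = 11 internal nodes, so there are C_11 of them. So Y = C_11 = 58786.
Bracketing 10 factors into binary products is counted by C_{10−1} = C_9. So Z = C_9 = 4862.
X − Y − Z = 208012 − 58786 − 4862 = 144364.

144364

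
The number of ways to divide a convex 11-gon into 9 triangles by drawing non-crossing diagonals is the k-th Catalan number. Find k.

The number of triangulations of an 11-gon is the Catalan number C_9 (index = sides − 2).

9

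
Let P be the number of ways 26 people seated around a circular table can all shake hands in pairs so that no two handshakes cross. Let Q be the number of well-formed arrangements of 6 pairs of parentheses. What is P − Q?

Non-crossing handshake pairings of 2n people are counted by C_n; 26 people gives n = 13. So P = C_13 = 742900.
A balanced arrangement of 6 bracket pairs is a Dyck word of semilength 6, so the count is C_6. So Q = C_6 = 132.
P − Q = 742900 − 132 = 742768.

742768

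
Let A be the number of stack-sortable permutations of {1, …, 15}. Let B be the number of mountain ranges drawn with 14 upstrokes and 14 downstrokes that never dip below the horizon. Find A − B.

7020405

Stack-sortable permutations are exactly the 231-avoiding ones, counted by C_n; here n = 15. So A = C_15 = 9694845.
Dyck paths of semilength n (length 2n) are counted by C_n; here n = 14. So B = C_14 = 2674440.
A − B = 9694845 − 2674440 = 7020405.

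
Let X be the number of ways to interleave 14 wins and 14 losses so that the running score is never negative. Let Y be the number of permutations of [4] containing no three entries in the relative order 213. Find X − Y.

2674426

Ballot sequences with n votes each where one side never trails are Dyck words, counted by C_n; here n = 14. So X = C_14 = 2674440.
For any fixed pattern of length 3, the pattern-avoiding permutations of [4] number C_4. So Y = C_4 = 14.
X − Y = 2674440 − 14 = 2674426.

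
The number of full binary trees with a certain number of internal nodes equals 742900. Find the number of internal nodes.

13

Full binary trees with n internal nodes are counted by C_n. Since C_13 = 742900, the index is 13.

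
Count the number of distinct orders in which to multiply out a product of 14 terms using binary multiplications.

742900

Parenthesizations of m factors correspond to full binary trees with m leaves, counted by C_{m−1}; m = 14 gives C_13.
C_13 = C_12 · 2(2·12+1)/(12+2) = 208012 · 50/14 = 742900.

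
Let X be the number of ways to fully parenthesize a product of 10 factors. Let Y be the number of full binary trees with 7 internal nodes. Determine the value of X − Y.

Ways to associate a product of 10 factors correspond to binary trees on 10 leaves, so the count is C_9. So X = C_9 = 4862.
Full binary trees with n internal nodes are counted by C_n; here n = 7. So Y = C_7 = 429.
X − Y = 4862 − 429 = 4433.

4433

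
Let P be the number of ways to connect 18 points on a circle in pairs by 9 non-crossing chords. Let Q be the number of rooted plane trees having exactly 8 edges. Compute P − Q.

3432

Pairing 18 circle points by 9 non-crossing chords gives C_9 matchings. So P = C_9 = 4862.
A rooted plane tree with 8 edges has 9 nodes, and the count is C_8. So Q = C_8 = 1430.
P − Q = 4862 − 1430 = 3432.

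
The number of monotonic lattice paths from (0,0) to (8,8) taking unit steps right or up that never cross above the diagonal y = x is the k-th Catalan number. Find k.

8

Monotone paths in an n×n grid that stay weakly below the diagonal are counted by C_n; here n = 8.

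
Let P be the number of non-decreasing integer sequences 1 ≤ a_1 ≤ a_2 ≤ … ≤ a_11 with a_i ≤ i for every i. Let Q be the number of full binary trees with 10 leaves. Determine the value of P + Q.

63648

Weakly increasing sequences with a_i ≤ i biject with Dyck paths of semilength 11, so there are C_11. So P = C_11 = 58786.
A full binary tree with L leaves has L−1 internal nodes and is counted by C_{L−1}; L = 10 gives C_9. So Q = C_9 = 4862.
P + Q = 58786 + 4862 = 63648.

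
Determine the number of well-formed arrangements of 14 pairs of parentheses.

2674440

A balanced arrangement of 14 bracket pairs is a Dyck word of semilength 14, so the count is C_14.
C_14 = 2674440.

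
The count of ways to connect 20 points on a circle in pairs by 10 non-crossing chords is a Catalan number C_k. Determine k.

Non-crossing perfect matchings of 2n points on a circle are counted by C_n; with 20 points, n = 10.

10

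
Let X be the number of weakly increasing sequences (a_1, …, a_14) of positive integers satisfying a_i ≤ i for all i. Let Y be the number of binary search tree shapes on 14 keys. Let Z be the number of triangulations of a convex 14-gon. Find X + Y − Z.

Such sub-staircase sequences of length n are counted by C_n; here n = 14. So X = C_14 = 2674440.
Binary trees (left/right distinguished) on n nodes are counted by C_n; here n = 14. So Y = C_14 = 2674440.
Triangulations of a convex m-gon are counted by C_{m−2}; with m = 14 this is C_12. So Z = C_12 = 208012.
X + Y − Z = 2674440 + 2674440 − 208012 = 5140868.

5140868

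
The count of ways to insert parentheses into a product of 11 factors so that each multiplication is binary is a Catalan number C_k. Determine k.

10

Ways to associate a product of 11 factors correspond to binary trees on 11 leaves, so the count is C_10.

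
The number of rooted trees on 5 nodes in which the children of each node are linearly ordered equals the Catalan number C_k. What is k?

Rooted ordered (plane) trees on m nodes have m−1 edges and are counted by C_{m−1}; m = 5 gives C_4.

4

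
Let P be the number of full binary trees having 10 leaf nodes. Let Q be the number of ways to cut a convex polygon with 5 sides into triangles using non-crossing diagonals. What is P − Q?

Full binary trees with 10 leaves have 10−1 = 9 internal nodes, so there are C_9 of them. So P = C_9 = 4862.
A convex 5-gon is triangulated into 3 triangles, and the number of such triangulations is the Catalan number C_{5−2} = C_3. So Q = C_3 = 5.
P − Q = 4862 − 5 = 4857.

4857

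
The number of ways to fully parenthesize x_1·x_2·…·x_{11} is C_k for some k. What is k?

10

Ways to associate a product of 11 factors correspond to binary trees on 11 leaves, so the count is C_10.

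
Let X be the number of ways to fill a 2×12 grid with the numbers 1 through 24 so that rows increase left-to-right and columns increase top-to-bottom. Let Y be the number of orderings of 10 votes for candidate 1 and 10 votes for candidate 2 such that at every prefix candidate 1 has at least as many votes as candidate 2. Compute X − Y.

191216

By the hook-length formula (or a Dyck-path bijection), SYT of shape 2×12 number C_12. So X = C_12 = 208012.
Reading a vote for the leader as '(' and for the other as ')' turns such a sequence into a balanced string of 10 pairs, so the count is C_10. So Y = C_10 = 16796.
X − Y = 208012 − 16796 = 191216.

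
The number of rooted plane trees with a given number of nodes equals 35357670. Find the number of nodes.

17

Rooted ordered trees on m nodes are counted by C_{m−1}; 35357670 = C_16.
So the index is 16, and the number of nodes is 16 + 1 = 17.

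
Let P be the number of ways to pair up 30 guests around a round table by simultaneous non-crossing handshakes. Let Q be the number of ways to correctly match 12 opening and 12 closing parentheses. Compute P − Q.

9486833

With 30 = 2·15 people, non-crossing handshake pairings are non-crossing perfect matchings on a circle, counted by C_15. So P = C_15 = 9694845.
With 12 pairs the number of balanced bracket strings is the Catalan number C_12. So Q = C_12 = 208012.
P − Q = 9694845 − 208012 = 9486833.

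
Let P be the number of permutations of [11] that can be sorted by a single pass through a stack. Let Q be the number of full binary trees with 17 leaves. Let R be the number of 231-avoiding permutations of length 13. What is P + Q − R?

34673556

By Knuth's characterisation, the stack-sortable permutations of length 11 are the 231-avoiders, numbering C_11. So P = C_11 = 58786.
A full binary tree with L leaves has L−1 internal nodes and is counted by C_{L−1}; L = 17 gives C_16. So Q = C_16 = 35357670.
Permutations of [n] avoiding any single length-3 pattern are counted by C_n; here n = 13. So R = C_13 = 742900.
P + Q − R = 58786 + 35357670 − 742900 = 34673556.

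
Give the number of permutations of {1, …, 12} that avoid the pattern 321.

208012

Permutations of [n] avoiding any single length-3 pattern are counted by C_n; here n = 12.
C_12 = 208012.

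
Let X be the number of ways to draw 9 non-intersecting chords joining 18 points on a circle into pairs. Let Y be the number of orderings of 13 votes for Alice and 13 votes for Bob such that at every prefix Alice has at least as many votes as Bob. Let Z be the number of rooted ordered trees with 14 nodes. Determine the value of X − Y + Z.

Non-crossing perfect matchings of 2n points on a circle are counted by C_n; with 18 points, n = 9. So X = C_9 = 4862.
Ballot sequences with n votes each where one side never trails are Dyck words, counted by C_n; here n = 13. So Y = C_13 = 742900.
Rooted ordered (plane) trees on m nodes have m−1 edges and are counted by C_{m−1}; m = 14 gives C_13. So Z = C_13 = 742900.
X − Y + Z = 4862 − 742900 + 742900 = 4862.

4862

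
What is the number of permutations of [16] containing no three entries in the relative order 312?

35357670

For any fixed pattern of length 3, the pattern-avoiding permutations of [16] number C_16.
C_16 = C(32,16)/17 = 601080390/17 = 35357670.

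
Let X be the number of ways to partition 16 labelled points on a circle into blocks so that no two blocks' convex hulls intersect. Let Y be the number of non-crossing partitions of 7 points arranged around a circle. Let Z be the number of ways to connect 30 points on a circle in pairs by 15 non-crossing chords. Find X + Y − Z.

Non-crossing partitions of an n-element set are counted by C_n; here n = 16. So X = C_16 = 35357670.
The non-crossing partitions of [7] form a lattice of size C_7. So Y = C_7 = 429.
Pairing 30 circle points by 15 non-crossing chords gives C_15 matchings. So Z = C_15 = 9694845.
X + Y − Z = 35357670 + 429 − 9694845 = 25663254.

25663254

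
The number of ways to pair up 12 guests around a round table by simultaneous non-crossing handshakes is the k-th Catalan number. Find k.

6

Non-crossing handshake pairings of 2n people are counted by C_n; 12 people gives n = 6.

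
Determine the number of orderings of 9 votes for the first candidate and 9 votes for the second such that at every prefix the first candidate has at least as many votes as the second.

Ballot sequences with n votes each where one side never trails are Dyck words, counted by C_n; here n = 9.
C_9 = C_8 · 2(2·8+1)/(8+2) = 1430 · 34/10 = 4862.

4862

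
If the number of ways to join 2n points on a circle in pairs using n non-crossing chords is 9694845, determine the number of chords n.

Non-crossing pairings of 2n points on a circle are counted by C_n; 9694845 = C_15.

15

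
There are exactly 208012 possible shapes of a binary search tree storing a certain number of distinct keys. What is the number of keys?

Binary search tree shapes on n keys are counted by C_n; 208012 = C_12.

12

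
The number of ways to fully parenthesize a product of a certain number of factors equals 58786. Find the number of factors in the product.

Parenthesizations of m factors are counted by C_{m−1}. The Catalan number equal to 58786 is C_11.
So the index is 11, and the number of factors is 11 + 1 = 12.

12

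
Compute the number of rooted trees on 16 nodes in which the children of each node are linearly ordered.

Rooted ordered (plane) trees on m nodes have m−1 edges and are counted by C_{m−1}; m = 16 gives C_15.
C_15 = C(30,15)/16 = 155117520/16 = 9694845.

9694845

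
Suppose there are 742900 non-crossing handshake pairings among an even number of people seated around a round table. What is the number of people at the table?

Non-crossing handshake pairings of 2n people are counted by C_n. Since C_13 = 742900, the index is 13.
So n = 13, and there are 2n = 26 people.

26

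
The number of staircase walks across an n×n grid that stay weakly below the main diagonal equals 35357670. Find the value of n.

Such diagonal-avoiding paths in an n×n grid are counted by C_n. Since C_16 = 35357670, the index is 16.

16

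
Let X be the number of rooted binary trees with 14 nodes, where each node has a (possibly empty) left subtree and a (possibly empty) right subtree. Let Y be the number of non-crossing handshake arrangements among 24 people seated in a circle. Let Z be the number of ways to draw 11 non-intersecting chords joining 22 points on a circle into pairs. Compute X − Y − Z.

2407642

Rooted binary trees with 14 nodes (each child slot possibly empty) number C_14. So X = C_14 = 2674440.
With 24 = 2·12 people, non-crossing handshake pairings are non-crossing perfect matchings on a circle, counted by C_12. So Y = C_12 = 208012.
Pairing 22 circle points by 11 non-crossing chords gives C_11 matchings. So Z = C_11 = 58786.
X − Y − Z = 2674440 − 208012 − 58786 = 2407642.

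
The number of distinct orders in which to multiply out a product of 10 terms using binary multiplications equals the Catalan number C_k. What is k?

9

Bracketing 10 factors into binary products is counted by C_{10−1} = C_9.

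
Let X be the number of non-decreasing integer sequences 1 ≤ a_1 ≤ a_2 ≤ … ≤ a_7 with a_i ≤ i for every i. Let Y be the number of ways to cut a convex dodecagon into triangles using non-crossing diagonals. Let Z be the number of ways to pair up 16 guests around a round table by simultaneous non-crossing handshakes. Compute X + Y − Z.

Weakly increasing sequences with a_i ≤ i biject with Dyck paths of semilength 7, so there are C_7. So X = C_7 = 429.
A convex 12-gon is triangulated into 10 triangles, and the number of such triangulations is the Catalan number C_{12−2} = C_10. So Y = C_10 = 16796.
With 16 = 2·8 people, non-crossing handshake pairings are non-crossing perfect matchings on a circle, counted by C_8. So Z = C_8 = 1430.
X + Y − Z = 429 + 16796 − 1430 = 15795.

15795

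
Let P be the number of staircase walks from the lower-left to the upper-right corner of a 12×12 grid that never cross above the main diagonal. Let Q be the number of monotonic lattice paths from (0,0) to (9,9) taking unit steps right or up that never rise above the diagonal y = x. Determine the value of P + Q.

Sub-diagonal monotone paths from (0,0) to (12,12) biject with Dyck paths of semilength 12, giving C_12. So P = C_12 = 208012.
Monotone paths in an n×n grid that stay weakly below the diagonal are counted by C_n; here n = 9. So Q = C_9 = 4862.
P + Q = 208012 + 4862 = 212874.

212874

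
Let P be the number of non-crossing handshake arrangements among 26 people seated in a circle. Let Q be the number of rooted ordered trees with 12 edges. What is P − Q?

534888

Non-crossing handshake pairings of 2n people are counted by C_n; 26 people gives n = 13. So P = C_13 = 742900.
A rooted plane tree with 12 edges has 13 nodes, and the count is C_12. So Q = C_12 = 208012.
P − Q = 742900 − 208012 = 534888.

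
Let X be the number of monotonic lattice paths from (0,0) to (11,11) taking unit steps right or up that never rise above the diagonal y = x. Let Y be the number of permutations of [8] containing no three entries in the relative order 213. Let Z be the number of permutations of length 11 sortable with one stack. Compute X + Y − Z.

1430

Sub-diagonal monotone paths from (0,0) to (11,11) biject with Dyck paths of semilength 11, giving C_11. So X = C_11 = 58786.
Permutations of [n] avoiding any single length-3 pattern are counted by C_n; here n = 8. So Y = C_8 = 1430.
By Knuth's characterisation, the stack-sortable permutations of length 11 are the 231-avoiders, numbering C_11. So Z = C_11 = 58786.
X + Y − Z = 58786 + 1430 − 58786 = 1430.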